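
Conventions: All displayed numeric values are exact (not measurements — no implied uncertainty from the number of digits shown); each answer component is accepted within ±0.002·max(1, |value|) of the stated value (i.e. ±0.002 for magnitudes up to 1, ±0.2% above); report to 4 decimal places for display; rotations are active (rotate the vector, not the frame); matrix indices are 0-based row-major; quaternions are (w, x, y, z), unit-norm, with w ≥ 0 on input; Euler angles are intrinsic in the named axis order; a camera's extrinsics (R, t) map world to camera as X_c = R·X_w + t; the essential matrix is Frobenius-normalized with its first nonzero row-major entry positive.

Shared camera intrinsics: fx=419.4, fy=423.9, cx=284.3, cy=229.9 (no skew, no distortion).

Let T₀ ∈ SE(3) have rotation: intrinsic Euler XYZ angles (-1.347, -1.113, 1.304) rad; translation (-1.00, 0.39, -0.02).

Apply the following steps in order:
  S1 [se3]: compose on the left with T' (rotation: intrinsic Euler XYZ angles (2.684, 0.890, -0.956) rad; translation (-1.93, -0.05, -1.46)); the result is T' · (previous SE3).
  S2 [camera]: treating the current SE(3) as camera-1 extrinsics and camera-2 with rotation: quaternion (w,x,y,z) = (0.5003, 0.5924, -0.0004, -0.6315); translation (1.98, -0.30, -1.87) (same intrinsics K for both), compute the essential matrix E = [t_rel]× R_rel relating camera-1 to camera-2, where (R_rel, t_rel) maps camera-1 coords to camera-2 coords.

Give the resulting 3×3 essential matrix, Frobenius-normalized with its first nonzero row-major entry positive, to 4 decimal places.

matrix = [0.4361 0.1968 -0.4878; 0.4598 -0.3750 0.3322; 0.2573 -0.0564 -0.0371]

after S1 (compose_se3): R=[-0.4192 -0.9075 -0.0279; 0.2500 -0.0859 -0.9644; 0.8728 -0.4112 0.2629], t=(-2.1081, -1.0677, -1.1684)
after S2 (essential): [0.4361 0.1968 -0.4878; 0.4598 -0.3750 0.3322; 0.2573 -0.0564 -0.0371]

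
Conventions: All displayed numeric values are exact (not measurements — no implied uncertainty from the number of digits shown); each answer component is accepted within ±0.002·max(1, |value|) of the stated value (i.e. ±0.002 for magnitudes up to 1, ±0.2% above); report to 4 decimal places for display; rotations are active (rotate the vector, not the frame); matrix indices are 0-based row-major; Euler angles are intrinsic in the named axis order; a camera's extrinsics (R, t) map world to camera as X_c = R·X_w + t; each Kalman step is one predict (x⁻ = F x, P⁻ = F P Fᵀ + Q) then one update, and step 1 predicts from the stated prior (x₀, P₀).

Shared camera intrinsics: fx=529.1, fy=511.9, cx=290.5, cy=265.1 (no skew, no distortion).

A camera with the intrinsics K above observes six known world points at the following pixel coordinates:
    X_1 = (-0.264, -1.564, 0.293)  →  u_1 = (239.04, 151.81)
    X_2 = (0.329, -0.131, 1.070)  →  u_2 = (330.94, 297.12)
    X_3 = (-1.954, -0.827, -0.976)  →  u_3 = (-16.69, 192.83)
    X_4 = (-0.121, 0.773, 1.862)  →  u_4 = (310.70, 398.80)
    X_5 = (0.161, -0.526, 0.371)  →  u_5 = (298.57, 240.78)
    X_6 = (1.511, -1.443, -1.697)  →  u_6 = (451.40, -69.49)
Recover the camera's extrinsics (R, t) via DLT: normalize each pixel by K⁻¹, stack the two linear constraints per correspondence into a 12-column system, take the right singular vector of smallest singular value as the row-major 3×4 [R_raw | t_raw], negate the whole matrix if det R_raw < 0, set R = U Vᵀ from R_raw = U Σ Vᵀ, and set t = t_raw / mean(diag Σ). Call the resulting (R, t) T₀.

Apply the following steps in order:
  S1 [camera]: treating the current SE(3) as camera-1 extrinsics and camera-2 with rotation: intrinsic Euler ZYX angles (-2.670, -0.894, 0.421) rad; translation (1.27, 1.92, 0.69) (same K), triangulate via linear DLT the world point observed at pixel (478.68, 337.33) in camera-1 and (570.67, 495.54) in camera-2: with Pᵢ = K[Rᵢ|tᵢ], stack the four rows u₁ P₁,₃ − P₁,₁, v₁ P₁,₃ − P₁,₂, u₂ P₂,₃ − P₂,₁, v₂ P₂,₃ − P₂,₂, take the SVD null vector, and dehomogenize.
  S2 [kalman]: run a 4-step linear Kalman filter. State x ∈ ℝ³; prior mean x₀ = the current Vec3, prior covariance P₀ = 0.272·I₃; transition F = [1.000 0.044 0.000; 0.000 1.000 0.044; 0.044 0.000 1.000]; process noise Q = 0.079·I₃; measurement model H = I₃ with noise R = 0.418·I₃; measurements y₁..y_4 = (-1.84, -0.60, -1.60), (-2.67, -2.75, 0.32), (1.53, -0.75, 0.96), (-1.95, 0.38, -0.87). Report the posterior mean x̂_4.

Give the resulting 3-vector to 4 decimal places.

source (pnp_recover): camera pose = R=[0.9769 0.1402 0.1615; -0.1865 0.9280 0.3224; -0.1046 -0.3451 0.9327], t=(-0.0701, 0.1699, 4.3006)
after S1 (triangulate): (1.3093, 0.7601, -0.4227)
after S2 (kf_track): (-0.8268, -0.4801, -0.3045)

result = (-0.8268, -0.4801, -0.3045)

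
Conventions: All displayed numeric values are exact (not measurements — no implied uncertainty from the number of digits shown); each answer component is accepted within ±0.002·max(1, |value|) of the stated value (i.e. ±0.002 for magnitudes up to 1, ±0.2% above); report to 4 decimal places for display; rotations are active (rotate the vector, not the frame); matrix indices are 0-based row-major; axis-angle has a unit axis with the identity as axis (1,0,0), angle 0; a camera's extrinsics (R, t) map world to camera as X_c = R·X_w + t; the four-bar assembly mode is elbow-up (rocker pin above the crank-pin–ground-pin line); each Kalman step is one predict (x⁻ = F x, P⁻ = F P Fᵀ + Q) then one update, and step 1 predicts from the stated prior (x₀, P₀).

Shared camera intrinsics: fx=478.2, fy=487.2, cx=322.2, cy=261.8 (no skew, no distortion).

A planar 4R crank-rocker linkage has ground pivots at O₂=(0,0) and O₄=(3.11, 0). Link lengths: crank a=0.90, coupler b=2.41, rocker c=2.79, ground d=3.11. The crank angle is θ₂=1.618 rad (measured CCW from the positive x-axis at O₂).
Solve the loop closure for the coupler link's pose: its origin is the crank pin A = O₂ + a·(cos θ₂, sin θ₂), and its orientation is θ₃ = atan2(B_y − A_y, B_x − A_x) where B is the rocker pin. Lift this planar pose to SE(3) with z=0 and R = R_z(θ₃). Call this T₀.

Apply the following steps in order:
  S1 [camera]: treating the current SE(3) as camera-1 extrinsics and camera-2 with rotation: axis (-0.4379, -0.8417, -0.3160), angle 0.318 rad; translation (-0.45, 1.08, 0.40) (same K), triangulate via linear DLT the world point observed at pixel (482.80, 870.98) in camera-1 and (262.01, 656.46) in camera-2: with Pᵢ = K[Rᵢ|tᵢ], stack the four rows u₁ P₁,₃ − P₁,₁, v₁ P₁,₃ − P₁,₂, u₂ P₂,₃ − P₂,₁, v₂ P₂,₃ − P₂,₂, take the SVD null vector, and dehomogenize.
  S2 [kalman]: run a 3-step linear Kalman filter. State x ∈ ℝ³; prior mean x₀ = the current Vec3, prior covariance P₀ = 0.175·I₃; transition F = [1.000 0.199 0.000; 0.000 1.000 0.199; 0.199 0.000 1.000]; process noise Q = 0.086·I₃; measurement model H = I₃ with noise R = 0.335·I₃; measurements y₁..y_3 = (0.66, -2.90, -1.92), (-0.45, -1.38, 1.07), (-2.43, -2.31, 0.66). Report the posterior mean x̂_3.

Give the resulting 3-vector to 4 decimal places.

result = (-1.1971, -1.7530, 0.2958)

source (fourbar_fk): coupler pose = R=[0.7619 -0.6477 0.0000; 0.6477 0.7619 0.0000; 0.0000 0.0000 1.0000], t=(-0.0425, 0.8990, 0.0000)
after S1 (triangulate): (0.5382, 0.0381, 1.0210)
after S2 (kf_track): (-1.1971, -1.7530, 0.2958)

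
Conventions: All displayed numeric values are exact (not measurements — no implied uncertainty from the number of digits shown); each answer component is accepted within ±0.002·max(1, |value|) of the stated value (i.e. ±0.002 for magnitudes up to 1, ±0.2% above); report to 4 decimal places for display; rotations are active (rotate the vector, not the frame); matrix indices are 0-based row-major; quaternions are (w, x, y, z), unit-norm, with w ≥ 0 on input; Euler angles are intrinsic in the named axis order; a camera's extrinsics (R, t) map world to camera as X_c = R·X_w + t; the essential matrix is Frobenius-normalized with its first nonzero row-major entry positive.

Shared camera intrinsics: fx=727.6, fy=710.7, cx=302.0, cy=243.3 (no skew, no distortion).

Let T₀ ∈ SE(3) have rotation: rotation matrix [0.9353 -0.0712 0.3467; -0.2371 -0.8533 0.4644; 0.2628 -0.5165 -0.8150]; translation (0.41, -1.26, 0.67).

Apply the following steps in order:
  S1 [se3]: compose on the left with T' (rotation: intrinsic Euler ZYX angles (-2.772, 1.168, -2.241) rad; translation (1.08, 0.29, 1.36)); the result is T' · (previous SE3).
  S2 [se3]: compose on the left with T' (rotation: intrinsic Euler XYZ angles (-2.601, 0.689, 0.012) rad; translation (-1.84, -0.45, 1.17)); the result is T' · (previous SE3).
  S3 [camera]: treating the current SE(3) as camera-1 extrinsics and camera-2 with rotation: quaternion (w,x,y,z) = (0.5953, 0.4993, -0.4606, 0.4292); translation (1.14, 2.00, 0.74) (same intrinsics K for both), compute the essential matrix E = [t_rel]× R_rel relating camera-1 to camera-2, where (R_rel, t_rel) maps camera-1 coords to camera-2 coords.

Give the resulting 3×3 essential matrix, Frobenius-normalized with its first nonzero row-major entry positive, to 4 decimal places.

after S1 (compose_se3): R=[-0.2336 -0.7776 -0.5837; -0.4693 -0.4356 0.7681; -0.8516 0.4534 -0.2632], t=(0.9125, -1.1773, 1.2068)
after S2 (compose_se3): R=[-0.7174 -0.3079 -0.6249; 0.1411 0.8142 -0.5631; 0.6822 -0.4921 -0.5407], t=(-0.3576, 0.7262, 1.4766)
after S3 (essential): [0.2713 -0.3215 -0.4154; -0.2515 -0.0942 0.3953; -0.0925 -0.6226 0.1608]

matrix = [0.2713 -0.3215 -0.4154; -0.2515 -0.0942 0.3953; -0.0925 -0.6226 0.1608]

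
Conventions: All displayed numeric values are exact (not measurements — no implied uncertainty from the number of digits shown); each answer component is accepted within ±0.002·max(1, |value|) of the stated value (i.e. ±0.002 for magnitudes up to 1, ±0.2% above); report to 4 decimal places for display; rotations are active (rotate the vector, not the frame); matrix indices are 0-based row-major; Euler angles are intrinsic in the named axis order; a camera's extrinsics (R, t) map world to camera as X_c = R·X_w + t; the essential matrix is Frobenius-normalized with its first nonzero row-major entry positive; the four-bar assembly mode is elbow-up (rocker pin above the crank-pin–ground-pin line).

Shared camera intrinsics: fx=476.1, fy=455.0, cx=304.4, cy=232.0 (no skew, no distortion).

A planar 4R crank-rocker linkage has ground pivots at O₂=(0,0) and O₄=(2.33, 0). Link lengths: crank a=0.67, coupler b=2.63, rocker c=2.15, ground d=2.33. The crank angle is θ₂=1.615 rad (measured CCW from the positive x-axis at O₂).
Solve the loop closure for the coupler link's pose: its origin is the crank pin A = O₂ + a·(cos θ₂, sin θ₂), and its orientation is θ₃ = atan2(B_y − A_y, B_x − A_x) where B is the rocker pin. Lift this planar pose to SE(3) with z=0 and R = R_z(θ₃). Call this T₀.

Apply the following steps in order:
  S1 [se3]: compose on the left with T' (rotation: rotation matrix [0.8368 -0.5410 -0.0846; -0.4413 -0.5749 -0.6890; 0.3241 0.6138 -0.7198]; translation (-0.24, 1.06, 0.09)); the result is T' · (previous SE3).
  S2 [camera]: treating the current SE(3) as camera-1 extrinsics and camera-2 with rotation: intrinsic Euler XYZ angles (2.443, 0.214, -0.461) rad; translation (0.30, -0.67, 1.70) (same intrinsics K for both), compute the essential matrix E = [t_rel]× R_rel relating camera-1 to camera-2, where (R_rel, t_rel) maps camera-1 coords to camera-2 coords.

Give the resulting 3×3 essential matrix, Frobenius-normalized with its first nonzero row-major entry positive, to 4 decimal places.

matrix = [0.1315 0.2985 0.5006; -0.1879 0.5561 0.0154; -0.2755 0.2365 -0.4079]

source (fourbar_fk): coupler pose = R=[0.8284 -0.5601 0.0000; 0.5601 0.8284 0.0000; 0.0000 0.0000 1.0000], t=(-0.0296, 0.6693, 0.0000)
after S1 (compose_se3): R=[0.3902 -0.9168 -0.0846; -0.6876 -0.2291 -0.6890; 0.6123 0.3270 -0.7198], t=(-0.6269, 0.6883, 0.4913)
after S2 (essential): [0.1315 0.2985 0.5006; -0.1879 0.5561 0.0154; -0.2755 0.2365 -0.4079]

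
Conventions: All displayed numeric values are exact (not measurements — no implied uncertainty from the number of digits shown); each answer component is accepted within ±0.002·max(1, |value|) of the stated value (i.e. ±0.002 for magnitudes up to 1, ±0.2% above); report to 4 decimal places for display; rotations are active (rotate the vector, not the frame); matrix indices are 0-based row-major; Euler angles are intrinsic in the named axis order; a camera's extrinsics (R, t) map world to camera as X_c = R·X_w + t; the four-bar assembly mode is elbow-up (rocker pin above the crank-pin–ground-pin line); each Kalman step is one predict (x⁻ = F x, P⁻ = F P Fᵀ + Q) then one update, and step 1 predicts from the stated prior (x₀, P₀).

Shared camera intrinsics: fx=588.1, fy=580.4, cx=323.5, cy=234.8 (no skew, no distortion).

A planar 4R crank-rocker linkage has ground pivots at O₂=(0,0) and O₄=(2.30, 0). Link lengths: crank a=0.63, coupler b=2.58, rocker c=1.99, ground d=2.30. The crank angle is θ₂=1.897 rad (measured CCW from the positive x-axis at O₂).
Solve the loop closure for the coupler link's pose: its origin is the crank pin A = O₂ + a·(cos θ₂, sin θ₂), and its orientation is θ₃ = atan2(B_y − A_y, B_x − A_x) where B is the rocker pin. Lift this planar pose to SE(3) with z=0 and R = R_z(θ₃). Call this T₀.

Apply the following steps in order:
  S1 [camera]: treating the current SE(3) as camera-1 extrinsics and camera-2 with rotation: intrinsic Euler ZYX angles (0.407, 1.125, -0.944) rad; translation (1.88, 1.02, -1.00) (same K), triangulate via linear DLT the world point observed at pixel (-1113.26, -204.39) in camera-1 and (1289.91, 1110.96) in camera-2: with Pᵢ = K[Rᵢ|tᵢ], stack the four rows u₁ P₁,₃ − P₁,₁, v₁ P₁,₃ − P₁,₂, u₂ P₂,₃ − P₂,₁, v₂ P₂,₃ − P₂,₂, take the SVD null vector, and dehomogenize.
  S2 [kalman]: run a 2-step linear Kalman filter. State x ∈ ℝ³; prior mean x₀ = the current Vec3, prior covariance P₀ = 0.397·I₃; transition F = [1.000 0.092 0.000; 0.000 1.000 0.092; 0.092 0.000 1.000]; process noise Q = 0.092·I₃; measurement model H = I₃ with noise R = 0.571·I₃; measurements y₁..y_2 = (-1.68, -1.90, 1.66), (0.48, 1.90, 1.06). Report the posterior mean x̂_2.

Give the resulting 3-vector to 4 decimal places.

source (fourbar_fk): coupler pose = R=[0.8478 -0.5303 0.0000; 0.5303 0.8478 0.0000; 0.0000 0.0000 1.0000], t=(-0.2019, 0.5968, 0.0000)
after S1 (triangulate): (-1.8155, -0.1712, 0.6755)
after S2 (kf_track): (-0.8913, 0.2844, 1.0437)

result = (-0.8913, 0.2844, 1.0437)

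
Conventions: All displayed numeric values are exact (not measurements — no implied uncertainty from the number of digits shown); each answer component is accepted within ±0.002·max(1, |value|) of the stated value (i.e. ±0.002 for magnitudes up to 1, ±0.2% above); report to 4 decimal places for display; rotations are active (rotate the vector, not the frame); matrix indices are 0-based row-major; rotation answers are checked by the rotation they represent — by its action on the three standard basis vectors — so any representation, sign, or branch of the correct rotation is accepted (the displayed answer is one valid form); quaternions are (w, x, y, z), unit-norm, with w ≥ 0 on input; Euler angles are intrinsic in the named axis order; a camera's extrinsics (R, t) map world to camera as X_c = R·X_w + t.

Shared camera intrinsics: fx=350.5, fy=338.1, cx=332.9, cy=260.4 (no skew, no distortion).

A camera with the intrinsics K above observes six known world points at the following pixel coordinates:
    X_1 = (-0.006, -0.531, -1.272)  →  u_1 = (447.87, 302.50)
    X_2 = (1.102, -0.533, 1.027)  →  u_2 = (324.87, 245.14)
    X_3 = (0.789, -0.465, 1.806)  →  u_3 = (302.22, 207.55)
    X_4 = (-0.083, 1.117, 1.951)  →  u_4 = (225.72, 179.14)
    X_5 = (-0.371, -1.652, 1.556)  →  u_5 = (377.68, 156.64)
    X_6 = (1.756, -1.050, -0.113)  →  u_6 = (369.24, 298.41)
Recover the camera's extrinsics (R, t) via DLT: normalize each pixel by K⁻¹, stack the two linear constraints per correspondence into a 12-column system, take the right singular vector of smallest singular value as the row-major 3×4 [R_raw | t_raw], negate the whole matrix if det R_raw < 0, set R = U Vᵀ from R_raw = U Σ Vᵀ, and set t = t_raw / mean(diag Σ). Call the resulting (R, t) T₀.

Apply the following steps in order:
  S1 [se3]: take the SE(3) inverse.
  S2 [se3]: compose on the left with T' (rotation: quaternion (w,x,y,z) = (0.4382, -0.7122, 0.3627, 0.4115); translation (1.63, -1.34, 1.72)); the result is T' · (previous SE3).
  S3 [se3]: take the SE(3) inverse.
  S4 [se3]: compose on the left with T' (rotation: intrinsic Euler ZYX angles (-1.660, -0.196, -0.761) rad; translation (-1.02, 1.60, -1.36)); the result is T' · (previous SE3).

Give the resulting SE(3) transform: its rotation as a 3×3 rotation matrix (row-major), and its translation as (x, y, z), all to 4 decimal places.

rotation (matrix) = ((0.5694, -0.2691, -0.7768), (-0.6364, 0.4539, -0.6237), (0.5204, 0.8495, 0.0872)), translation = (2.4221, 4.3097, 2.5196)

source (pnp_recover): camera pose = R=[-0.3196 -0.7268 -0.6079; 0.6439 0.3041 -0.7021; 0.6952 -0.6158 0.3708], t=(0.4400, -0.1200, 5.0299)
after S1 (invert_se3): R=[-0.3196 0.6439 0.6952; -0.7268 0.3041 -0.6158; -0.6079 -0.7021 0.3708], t=(-3.2788, 3.4538, -1.6819)
after S2 (compose_se3): R=[0.6733 0.1780 0.7176; -0.2545 -0.8555 0.4510; 0.6942 -0.4863 -0.5307], t=(-2.2543, -3.5993, 4.0256)
after S3 (invert_se3): R=[0.6733 -0.2545 0.6942; 0.1780 -0.8555 -0.4863; 0.7176 0.4510 -0.5307], t=(-2.1925, -0.7201, 5.3774)
after S4 (compose_se3): R=[0.5694 -0.2691 -0.7768; -0.6364 0.4539 -0.6237; 0.5204 0.8495 0.0872], t=(2.4221, 4.3097, 2.5196)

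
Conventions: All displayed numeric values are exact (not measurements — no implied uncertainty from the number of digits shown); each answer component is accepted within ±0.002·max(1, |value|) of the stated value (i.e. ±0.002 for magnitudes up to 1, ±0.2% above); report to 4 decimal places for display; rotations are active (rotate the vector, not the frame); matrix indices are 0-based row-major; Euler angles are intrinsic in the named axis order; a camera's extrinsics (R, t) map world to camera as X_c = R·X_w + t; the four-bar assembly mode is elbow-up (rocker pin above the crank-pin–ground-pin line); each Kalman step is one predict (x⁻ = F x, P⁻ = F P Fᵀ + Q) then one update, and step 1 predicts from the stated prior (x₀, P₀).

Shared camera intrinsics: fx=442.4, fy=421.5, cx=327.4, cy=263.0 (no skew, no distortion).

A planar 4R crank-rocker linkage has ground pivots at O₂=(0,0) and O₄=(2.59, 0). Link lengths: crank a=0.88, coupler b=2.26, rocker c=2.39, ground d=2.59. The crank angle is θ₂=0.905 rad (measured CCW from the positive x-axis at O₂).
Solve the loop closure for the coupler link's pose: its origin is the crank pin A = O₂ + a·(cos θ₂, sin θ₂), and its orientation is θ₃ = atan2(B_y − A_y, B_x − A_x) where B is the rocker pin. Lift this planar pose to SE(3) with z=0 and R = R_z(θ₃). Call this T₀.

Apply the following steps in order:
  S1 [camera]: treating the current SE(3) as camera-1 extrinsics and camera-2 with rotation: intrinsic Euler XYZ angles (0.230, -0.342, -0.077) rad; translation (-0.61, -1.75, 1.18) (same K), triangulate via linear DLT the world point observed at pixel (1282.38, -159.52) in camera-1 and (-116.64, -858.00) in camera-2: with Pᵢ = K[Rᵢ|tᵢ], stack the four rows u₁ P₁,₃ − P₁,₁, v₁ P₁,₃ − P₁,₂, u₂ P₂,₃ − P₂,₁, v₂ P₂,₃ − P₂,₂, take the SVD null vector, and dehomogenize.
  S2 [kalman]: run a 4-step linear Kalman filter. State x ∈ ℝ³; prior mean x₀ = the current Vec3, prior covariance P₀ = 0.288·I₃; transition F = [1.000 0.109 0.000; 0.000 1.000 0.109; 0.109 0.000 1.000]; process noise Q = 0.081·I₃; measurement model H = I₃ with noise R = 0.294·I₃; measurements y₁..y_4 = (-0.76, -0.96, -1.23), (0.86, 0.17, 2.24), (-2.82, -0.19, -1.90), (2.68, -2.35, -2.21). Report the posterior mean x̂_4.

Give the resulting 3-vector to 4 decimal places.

result = (0.2489, -1.2151, -1.1634)

source (fourbar_fk): coupler pose = R=[0.6854 -0.7281 0.0000; 0.7281 0.6854 0.0000; 0.0000 0.0000 1.0000], t=(0.5436, 0.6921, 0.0000)
after S1 (triangulate): (-0.3557, -1.6478, 0.6947)
after S2 (kf_track): (0.2489, -1.2151, -1.1634)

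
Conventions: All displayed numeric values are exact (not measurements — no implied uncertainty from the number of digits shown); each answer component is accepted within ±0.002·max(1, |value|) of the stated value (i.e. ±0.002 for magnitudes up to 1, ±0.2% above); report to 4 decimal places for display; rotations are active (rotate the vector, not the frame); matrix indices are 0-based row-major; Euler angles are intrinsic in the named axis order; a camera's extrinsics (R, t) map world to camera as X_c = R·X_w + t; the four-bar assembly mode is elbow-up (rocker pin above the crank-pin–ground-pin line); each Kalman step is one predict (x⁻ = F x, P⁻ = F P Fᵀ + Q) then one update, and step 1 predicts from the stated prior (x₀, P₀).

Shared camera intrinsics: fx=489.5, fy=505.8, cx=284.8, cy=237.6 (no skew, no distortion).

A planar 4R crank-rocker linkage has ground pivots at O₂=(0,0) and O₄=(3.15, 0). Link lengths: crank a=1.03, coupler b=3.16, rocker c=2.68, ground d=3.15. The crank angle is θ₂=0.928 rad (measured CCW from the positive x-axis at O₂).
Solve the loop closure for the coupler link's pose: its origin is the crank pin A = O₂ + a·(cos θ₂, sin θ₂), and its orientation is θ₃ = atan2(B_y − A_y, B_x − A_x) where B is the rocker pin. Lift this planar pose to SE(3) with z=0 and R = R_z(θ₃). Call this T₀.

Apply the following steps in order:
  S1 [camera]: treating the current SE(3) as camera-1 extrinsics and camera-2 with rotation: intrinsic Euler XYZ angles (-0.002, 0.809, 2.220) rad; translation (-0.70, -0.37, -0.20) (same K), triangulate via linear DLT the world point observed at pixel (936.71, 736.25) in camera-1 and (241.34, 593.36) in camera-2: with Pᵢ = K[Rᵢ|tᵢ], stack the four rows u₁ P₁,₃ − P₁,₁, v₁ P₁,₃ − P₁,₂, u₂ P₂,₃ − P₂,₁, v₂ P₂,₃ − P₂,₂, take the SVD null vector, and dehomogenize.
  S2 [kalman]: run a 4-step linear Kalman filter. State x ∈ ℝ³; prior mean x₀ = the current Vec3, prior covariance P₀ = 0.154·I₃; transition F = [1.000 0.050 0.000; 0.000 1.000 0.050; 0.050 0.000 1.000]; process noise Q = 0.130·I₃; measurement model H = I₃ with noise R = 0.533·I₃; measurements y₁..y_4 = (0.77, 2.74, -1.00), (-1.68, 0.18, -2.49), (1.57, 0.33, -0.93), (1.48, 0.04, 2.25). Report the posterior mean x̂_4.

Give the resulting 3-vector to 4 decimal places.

source (fourbar_fk): coupler pose = R=[0.8095 -0.5872 0.0000; 0.5872 0.8095 0.0000; 0.0000 0.0000 1.0000], t=(0.6174, 0.8244, 0.0000)
after S1 (triangulate): (1.1572, -0.2841, 1.2922)
after S2 (kf_track): (0.9888, 0.3113, 0.4605)

result = (0.9888, 0.3113, 0.4605)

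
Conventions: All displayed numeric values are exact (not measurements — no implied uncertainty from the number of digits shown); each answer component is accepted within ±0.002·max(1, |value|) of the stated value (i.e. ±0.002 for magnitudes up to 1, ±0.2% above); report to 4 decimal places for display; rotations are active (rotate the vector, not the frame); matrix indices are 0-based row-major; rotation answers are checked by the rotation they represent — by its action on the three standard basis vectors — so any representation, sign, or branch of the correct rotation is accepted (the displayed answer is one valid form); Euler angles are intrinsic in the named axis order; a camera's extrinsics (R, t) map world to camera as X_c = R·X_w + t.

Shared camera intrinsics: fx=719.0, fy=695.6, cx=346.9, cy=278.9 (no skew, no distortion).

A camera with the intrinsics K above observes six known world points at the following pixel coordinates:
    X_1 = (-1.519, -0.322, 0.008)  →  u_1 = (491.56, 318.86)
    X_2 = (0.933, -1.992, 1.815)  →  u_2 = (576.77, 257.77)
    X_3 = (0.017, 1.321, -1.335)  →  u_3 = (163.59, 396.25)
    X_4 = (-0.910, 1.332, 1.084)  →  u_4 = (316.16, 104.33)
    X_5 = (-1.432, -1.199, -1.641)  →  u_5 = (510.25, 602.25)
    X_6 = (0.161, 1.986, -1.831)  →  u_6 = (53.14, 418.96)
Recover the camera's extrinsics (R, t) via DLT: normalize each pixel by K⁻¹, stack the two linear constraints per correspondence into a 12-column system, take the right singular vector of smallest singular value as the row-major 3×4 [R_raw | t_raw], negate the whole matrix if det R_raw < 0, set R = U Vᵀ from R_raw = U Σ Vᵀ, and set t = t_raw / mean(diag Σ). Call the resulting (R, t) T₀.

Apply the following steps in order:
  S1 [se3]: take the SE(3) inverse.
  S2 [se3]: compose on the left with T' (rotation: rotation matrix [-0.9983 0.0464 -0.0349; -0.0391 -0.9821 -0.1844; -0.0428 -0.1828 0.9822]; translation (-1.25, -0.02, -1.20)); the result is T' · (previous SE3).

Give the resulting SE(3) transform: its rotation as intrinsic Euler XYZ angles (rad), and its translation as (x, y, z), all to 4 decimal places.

rotation (euler_xyz) = (-0.3825, -1.3231, 0.5589), translation = (4.6916, -1.0056, -2.4713)

source (pnp_recover): camera pose = R=[-0.2630 -0.8780 0.4000; 0.1405 -0.4451 -0.8844; 0.9545 -0.1764 0.2404], t=(0.2700, 0.3500, 6.1396)
after S1 (invert_se3): R=[-0.2630 0.1405 0.9545; -0.8780 -0.4451 -0.1764; 0.4000 -0.8844 0.2404], t=(-5.8386, 1.4757, -1.2743)
after S2 (compose_se3): R=[0.2079 -0.1300 -0.9695; 0.7987 0.5947 0.0915; 0.5646 -0.7934 0.2275], t=(4.6916, -1.0056, -2.4713)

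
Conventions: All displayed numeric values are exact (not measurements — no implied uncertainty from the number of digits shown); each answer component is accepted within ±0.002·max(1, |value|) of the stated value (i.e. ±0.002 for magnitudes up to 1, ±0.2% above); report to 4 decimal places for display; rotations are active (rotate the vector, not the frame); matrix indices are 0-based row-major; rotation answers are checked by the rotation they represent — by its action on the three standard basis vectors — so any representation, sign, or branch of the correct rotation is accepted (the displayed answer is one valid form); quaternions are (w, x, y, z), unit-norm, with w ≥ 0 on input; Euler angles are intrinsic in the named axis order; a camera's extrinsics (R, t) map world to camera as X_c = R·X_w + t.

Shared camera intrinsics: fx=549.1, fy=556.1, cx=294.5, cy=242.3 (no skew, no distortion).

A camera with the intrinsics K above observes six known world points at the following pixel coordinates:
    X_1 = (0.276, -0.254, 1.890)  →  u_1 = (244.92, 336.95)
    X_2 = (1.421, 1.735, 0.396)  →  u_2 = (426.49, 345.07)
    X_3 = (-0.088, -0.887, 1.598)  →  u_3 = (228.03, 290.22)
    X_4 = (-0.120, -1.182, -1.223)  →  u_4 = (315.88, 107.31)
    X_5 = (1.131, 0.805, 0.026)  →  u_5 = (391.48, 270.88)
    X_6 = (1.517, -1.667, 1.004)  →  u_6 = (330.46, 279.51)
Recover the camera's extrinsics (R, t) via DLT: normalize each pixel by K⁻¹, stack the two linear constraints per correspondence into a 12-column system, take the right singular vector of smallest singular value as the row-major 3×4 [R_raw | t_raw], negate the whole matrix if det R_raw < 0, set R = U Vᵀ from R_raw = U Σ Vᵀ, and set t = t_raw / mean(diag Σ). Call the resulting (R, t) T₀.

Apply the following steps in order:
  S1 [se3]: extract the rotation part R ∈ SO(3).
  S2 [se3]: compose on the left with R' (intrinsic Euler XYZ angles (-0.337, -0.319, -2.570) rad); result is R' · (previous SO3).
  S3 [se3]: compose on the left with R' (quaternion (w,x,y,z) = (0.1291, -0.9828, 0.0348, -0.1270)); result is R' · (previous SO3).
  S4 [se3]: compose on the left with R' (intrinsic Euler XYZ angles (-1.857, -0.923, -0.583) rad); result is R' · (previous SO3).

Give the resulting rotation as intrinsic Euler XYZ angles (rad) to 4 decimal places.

source (pnp_recover): camera pose = R=[0.8666 0.1649 -0.4709; 0.4123 0.2948 0.8620; 0.2810 -0.9412 0.1875], t=(0.0200, -0.3999, 6.7795)
after S1 (rot_of_se3): [0.8666 0.1649 -0.4709; 0.4123 0.2948 0.8620; 0.2810 -0.9412 0.1875]
after S2 (compose_so3): [-0.5684 0.3150 0.7601; -0.7340 -0.6116 -0.2955; 0.3718 -0.7258 0.5788]
after S3 (compose_so3): [-0.4264 0.1381 0.8939; 0.8563 0.3800 0.3498; -0.2914 0.9146 -0.2803]
after S4 (compose_so3): [0.3020 -0.5335 0.7900; -0.3485 0.7096 0.6124; -0.8873 -0.4603 0.0284]

rotation (euler_xyz) = (-1.5244, 0.9109, 1.0556)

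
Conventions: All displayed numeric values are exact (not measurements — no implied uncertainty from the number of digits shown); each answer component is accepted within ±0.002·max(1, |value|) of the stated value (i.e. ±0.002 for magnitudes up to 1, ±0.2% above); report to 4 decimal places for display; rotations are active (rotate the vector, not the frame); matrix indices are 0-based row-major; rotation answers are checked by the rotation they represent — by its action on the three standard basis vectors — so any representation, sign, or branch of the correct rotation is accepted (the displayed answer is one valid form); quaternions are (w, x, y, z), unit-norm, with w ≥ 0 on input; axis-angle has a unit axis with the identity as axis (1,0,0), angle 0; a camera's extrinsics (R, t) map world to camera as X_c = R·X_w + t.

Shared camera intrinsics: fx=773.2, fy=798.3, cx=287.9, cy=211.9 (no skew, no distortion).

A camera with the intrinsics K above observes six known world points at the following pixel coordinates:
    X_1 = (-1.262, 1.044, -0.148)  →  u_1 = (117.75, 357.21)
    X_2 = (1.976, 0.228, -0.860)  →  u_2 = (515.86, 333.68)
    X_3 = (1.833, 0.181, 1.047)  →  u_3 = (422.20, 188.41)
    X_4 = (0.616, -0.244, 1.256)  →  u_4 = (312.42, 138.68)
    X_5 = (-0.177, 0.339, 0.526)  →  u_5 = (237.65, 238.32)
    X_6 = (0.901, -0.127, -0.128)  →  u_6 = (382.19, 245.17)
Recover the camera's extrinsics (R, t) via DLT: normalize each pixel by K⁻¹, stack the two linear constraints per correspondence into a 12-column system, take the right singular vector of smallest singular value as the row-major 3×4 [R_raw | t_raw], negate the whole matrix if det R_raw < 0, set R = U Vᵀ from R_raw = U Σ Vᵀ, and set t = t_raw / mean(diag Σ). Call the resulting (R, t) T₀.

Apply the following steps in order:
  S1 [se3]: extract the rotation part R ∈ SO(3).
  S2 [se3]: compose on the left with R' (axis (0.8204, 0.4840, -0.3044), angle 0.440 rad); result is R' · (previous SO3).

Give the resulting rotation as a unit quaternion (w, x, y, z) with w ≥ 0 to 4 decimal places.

rotation (quat) = (0.8682, 0.4857, -0.0661, -0.0780)

source (pnp_recover): camera pose = R=[0.9580 -0.1747 -0.2276; -0.0079 0.7767 -0.6298; 0.2868 0.6052 0.7426], t=(-0.1100, 0.3000, 6.5093)
after S1 (rot_of_se3): [0.9580 -0.1747 -0.2276; -0.0079 0.7767 -0.6298; 0.2868 0.6052 0.7426]
after S2 (compose_so3): [0.9791 0.0711 -0.1905; -0.1996 0.5161 -0.8329; 0.0391 0.8536 0.5195]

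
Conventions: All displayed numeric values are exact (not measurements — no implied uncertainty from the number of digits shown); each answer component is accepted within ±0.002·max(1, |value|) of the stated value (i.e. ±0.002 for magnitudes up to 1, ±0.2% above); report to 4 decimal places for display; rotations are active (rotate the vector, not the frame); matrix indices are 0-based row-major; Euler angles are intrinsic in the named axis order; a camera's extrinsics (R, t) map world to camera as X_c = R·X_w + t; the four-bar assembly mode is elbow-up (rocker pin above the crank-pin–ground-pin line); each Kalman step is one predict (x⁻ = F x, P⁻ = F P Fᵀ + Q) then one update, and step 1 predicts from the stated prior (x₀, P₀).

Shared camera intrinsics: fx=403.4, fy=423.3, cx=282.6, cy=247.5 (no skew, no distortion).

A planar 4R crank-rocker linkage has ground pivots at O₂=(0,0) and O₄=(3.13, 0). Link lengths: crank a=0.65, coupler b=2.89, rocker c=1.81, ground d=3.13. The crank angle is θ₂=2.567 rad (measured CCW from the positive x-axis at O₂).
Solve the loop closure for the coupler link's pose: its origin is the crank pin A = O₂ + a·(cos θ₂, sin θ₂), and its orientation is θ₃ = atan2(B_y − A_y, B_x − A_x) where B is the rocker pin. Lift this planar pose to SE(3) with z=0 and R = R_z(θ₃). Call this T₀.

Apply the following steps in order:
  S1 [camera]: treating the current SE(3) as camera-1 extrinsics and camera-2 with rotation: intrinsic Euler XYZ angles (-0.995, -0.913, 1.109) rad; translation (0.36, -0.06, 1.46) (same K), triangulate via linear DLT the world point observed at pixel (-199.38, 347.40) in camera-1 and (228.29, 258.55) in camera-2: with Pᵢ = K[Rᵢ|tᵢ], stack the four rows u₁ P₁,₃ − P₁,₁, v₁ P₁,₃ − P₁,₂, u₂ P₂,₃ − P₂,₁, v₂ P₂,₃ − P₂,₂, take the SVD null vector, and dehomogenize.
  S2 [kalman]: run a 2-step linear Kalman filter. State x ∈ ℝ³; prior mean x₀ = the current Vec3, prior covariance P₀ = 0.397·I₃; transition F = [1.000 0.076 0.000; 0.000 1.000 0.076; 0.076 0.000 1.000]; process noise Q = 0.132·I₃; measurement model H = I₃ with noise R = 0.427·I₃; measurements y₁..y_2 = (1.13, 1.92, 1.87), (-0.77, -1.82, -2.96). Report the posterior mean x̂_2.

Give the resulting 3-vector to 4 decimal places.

result = (-0.1548, -0.2896, -0.6790)

source (fourbar_fk): coupler pose = R=[0.9187 -0.3950 0.0000; 0.3950 0.9187 0.0000; 0.0000 0.0000 1.0000], t=(-0.5456, 0.3533, 0.0000)
after S1 (triangulate): (-0.3445, -0.0558, 0.7031)
after S2 (kf_track): (-0.1548, -0.2896, -0.6790)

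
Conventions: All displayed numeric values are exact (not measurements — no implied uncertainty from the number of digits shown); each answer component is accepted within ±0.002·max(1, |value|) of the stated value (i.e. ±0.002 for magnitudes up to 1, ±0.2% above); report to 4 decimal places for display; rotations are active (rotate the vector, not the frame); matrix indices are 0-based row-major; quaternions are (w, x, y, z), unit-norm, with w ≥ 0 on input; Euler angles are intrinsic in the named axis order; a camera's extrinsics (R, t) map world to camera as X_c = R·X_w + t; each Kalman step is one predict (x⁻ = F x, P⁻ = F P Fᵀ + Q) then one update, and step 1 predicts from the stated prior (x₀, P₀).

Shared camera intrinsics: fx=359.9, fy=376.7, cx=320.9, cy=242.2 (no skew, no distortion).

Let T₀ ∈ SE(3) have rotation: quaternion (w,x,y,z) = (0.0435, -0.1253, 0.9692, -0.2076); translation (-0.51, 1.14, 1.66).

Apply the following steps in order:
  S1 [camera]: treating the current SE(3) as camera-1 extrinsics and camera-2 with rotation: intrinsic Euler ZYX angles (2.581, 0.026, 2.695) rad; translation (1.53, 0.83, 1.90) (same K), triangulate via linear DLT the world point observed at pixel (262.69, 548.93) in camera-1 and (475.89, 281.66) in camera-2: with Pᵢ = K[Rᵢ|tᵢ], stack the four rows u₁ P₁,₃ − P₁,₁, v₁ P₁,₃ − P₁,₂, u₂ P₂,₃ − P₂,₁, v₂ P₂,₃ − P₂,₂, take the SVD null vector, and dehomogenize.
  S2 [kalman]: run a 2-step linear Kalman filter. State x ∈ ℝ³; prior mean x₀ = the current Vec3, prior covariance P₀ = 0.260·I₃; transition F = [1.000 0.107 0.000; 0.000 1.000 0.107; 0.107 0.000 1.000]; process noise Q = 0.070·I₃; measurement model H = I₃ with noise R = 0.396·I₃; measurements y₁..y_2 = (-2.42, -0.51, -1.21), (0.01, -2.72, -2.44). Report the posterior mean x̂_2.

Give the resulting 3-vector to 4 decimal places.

result = (-0.8696, -1.1598, -2.1066)

after S1 (triangulate): (-0.4239, 0.6549, -1.9631)
after S2 (kf_track): (-0.8696, -1.1598, -2.1066)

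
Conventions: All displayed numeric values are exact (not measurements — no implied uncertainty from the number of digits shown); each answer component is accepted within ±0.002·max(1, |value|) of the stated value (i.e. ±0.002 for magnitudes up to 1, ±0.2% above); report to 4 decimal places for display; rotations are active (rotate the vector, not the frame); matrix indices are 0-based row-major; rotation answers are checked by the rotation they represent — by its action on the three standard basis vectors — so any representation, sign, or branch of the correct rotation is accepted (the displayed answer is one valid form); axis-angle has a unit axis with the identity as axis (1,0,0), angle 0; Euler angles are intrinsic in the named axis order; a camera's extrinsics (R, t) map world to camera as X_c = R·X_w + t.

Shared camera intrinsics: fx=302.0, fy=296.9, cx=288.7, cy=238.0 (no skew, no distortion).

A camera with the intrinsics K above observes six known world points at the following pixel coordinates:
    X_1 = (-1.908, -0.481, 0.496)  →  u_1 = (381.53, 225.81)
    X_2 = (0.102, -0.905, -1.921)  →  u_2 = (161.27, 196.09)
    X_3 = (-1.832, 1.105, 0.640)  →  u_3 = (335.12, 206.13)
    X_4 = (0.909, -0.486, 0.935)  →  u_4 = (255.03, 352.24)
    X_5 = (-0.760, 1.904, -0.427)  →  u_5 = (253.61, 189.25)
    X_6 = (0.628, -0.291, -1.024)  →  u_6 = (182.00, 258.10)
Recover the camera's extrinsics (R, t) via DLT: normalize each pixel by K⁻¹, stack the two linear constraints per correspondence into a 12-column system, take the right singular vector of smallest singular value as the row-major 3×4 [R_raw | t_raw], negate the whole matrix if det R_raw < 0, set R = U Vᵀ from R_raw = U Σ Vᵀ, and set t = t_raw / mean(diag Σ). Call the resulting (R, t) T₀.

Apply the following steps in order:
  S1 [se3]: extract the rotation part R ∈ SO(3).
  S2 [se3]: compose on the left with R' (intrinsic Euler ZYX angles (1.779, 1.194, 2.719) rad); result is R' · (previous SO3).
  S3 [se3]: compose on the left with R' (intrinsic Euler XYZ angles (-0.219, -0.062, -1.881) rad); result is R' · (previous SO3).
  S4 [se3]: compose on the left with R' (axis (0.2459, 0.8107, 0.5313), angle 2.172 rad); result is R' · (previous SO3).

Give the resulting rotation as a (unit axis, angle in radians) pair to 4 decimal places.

rotation (axis_angle) = ((0.9771, 0.1424, -0.1583), 2.5085)

source (pnp_recover): camera pose = R=[-0.7835 -0.3227 0.5310; 0.6211 -0.3842 0.6831; -0.0164 0.8650 0.5015], t=(-0.4800, 0.4699, 4.7999)
after S1 (rot_of_se3): [-0.7835 -0.3227 0.5310; 0.6211 -0.3842 0.6831; -0.0164 0.8650 0.5015]
after S2 (compose_so3): [0.5554 0.2107 0.8044; 0.0790 -0.9764 0.2012; 0.8278 -0.0482 -0.5589]
after S3 (compose_so3): [-0.1454 -0.9892 -0.0192; -0.3616 0.0712 -0.9296; 0.9209 -0.1282 -0.3680]
after S4 (compose_so3): [0.9181 0.3449 -0.1951; 0.1576 -0.7696 -0.6188; -0.3636 0.5373 -0.7610]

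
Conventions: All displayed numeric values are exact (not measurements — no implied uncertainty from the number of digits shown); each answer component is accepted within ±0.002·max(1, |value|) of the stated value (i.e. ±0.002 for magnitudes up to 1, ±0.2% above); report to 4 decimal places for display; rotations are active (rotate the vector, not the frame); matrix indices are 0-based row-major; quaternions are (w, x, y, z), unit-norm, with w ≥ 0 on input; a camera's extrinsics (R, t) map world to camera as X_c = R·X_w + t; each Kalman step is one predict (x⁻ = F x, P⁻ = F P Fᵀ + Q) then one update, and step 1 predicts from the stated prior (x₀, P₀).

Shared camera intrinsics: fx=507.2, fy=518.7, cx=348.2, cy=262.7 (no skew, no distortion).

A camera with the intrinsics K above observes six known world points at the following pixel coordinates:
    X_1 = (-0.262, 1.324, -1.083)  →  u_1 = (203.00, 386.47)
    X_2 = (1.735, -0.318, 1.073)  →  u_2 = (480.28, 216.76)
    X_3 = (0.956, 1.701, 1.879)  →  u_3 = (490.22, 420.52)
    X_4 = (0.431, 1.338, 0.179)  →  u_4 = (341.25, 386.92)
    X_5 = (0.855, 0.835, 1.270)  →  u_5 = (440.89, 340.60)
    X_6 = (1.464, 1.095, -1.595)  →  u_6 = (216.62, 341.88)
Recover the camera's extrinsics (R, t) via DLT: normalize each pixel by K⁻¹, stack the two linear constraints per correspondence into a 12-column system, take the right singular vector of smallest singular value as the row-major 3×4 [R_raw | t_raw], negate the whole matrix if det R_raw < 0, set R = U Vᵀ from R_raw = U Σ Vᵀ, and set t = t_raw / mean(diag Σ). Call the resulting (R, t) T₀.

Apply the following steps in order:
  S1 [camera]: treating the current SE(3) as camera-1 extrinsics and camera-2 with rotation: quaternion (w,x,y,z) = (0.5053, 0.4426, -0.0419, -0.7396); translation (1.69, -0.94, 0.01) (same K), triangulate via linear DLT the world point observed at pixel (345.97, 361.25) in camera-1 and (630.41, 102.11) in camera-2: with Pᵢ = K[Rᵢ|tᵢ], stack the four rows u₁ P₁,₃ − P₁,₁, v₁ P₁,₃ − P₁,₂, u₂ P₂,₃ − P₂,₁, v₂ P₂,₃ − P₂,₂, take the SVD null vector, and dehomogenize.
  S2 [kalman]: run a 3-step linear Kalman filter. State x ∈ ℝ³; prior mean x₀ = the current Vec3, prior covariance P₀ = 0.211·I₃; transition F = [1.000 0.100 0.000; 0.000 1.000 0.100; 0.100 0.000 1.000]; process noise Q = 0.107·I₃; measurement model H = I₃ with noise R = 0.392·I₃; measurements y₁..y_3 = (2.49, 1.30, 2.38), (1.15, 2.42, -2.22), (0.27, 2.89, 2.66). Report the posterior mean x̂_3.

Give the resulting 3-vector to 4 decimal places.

source (pnp_recover): camera pose = R=[0.5659 0.0109 0.8244; -0.2312 0.9619 0.1460; -0.7914 -0.2733 0.5468], t=(-0.4801, 0.0800, 6.0095)
after S1 (triangulate): (-1.5774, 0.8545, 1.6117)
after S2 (kf_track): (0.6849, 2.2806, 1.2863)

result = (0.6849, 2.2806, 1.2863)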